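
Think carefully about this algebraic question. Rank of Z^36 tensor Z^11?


rank(M(x)N) = rank(M)*rank(N)
36*11 = 396


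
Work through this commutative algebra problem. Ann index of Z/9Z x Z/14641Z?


Exponent = lcm of the cyclic orders; pairwise coprime => product.
3^2*11^4=9*14641=131769


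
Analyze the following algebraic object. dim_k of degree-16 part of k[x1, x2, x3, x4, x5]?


C(d+n-1,n-1)=C(20,4)=4845


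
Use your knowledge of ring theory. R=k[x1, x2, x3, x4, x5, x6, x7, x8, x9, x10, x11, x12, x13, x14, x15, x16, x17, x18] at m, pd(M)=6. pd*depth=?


pd+depth=18
depth=18-6=12
pd*depth=6*12=72


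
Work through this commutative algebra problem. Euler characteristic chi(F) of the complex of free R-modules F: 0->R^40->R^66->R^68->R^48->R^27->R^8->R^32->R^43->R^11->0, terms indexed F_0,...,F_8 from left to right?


chi = sum (-1)^i * rank:
(-1)^0*40=40
(-1)^1*66=-66
(-1)^2*68=68
(-1)^3*48=-48
(-1)^4*27=27
(-1)^5*8=-8
(-1)^6*32=32
(-1)^7*43=-43
(-1)^8*11=11
chi=13


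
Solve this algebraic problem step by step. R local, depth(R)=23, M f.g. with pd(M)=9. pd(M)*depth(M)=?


pd+depth=23
depth=23-9=14
pd*depth=9*14=126


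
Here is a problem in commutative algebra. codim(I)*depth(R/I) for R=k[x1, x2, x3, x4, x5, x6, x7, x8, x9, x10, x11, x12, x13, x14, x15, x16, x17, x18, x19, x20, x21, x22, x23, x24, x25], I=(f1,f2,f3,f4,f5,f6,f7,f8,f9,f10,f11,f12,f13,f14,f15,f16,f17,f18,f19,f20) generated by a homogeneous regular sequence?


codim=20, depth=dim(R/I)=25-20=5
Product=20*5=100


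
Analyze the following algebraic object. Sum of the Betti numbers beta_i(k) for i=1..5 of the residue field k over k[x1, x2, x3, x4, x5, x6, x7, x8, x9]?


Koszul resolution: beta_i(k)=C(n,i), n=9
C(9,1)=9, C(9,2)=36, C(9,3)=84, C(9,4)=126, C(9,5)=126
Sum=381


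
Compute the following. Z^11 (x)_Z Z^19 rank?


rank(M(x)N) = rank(M)*rank(N)
11*19 = 209


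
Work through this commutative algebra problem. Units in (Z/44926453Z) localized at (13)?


Local ring = Z/371293Z.
phi(371293) = 13^4*(13-1) = 342732


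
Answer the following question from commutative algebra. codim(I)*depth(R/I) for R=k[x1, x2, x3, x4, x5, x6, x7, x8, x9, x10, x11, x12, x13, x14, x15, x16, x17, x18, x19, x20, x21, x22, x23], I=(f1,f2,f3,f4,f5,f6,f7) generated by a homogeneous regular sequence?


codim=7, depth=dim(R/I)=23-7=16
Product=7*16=112


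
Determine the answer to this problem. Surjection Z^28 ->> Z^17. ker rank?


rank(ker) = 28-17 = 11


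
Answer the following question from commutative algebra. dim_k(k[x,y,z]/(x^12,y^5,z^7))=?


Basis: x^iy^jz^k, i<12,j<5,k<7
12*5*7=420


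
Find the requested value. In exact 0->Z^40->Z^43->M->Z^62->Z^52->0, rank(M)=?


Alt sum=0:
(-1)^0*40 + (-1)^1*43 + (-1)^2*? + (-1)^3*62 + (-1)^4*52=0
rank(M)=13


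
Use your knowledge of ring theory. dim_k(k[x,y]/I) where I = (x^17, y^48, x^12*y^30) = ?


k[x,y]/I, I = (x^17, y^48, x^12*y^30)
Rect: 17x48=816. Corner: (17-12)x(48-30)=90.
dim = 816-90 = 726


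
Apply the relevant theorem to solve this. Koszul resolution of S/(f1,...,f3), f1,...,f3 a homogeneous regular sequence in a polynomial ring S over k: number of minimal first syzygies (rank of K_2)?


Regular sequence => Koszul complex is the minimal free resolution.
Syz_1 minimally generated by Koszul relations f_i*e_j - f_j*e_i (i<j): mu(Syz_1) = beta_2 = C(m,2) = m(m-1)/2
m=3
3*2/2 = 3


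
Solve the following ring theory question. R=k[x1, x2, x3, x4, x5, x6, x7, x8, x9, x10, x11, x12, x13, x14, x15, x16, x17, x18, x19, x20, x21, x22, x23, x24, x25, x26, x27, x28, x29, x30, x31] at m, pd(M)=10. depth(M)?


pd+depth=depth(R)=31
depth=31-10=21


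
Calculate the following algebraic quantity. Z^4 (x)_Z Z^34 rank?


rank(M(x)N) = rank(M)*rank(N)
4*34 = 136


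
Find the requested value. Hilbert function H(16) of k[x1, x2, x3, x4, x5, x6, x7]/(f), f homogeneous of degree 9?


C(22,6)-C(13,6)=74613-1716=72897


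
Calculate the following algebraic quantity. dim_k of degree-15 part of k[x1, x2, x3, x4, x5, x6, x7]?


C(d+n-1,n-1)=C(21,6)=54264


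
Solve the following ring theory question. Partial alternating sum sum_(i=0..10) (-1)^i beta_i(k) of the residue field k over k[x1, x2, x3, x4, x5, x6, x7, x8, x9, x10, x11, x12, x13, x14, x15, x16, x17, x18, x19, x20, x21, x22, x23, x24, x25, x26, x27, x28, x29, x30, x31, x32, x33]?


Koszul resolution: beta_i(k)=C(n,i), n=33
sum_(i=0..p) (-1)^i C(n,i) = (-1)^p C(n-1,p)
(-1)^10*C(32,10) = (-1)^10*64512240 = 64512240


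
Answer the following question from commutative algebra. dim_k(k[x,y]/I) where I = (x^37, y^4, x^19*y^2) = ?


k[x,y]/I, I = (x^37, y^4, x^19*y^2)
Rect: 37x4=148. Corner: (37-19)x(4-2)=36.
dim = 148-36 = 112


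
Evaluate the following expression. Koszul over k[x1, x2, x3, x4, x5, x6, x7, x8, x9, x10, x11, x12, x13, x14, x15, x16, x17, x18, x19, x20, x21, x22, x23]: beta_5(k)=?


C(n,i)=C(23,5)=33649


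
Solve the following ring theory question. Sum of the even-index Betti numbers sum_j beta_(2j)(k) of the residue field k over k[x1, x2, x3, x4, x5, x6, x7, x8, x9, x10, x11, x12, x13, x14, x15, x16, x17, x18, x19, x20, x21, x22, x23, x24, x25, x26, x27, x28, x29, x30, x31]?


Koszul resolution: beta_i(k)=C(n,i), n=31
sum_even C(31,i) = 2^(n-1) = 2^30 = 1073741824


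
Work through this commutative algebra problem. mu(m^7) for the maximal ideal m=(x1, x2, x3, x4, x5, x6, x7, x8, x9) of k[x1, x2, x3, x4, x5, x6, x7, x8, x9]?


Graded Nakayama: mu(m^d) = dim_k (m^d/m^(d+1)) = #degree-7 monomials in 9 vars
C(n+d-1,d)=C(15,7)=6435


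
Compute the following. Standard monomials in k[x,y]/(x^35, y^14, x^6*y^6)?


k[x,y]/I, I = (x^35, y^14, x^6*y^6)
Rect: 35x14=490. Corner: (35-6)x(14-6)=232.
dim = 490-232 = 258


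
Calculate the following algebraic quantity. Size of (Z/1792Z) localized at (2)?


2-primary part: 1792=2^8*7
Size=2^8=256


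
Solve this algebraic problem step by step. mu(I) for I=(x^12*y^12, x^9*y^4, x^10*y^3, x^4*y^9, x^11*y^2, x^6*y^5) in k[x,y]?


Remove redundant (divisible by others).
x^12*y^12 redundant.
Min: x^11*y^2, x^10*y^3, x^9*y^4, x^6*y^5, x^4*y^9
Count=5


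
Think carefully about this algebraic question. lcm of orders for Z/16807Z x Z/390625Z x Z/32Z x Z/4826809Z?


Exponent = lcm of the cyclic orders; pairwise coprime => product.
7^5*5^8*2^5*13^6=16807*390625*32*4826809=1014052235787500000


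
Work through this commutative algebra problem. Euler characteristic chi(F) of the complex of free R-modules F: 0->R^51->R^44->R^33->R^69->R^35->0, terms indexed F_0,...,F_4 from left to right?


chi = sum (-1)^i * rank:
(-1)^0*51=51
(-1)^1*44=-44
(-1)^2*33=33
(-1)^3*69=-69
(-1)^4*35=35
chi=6


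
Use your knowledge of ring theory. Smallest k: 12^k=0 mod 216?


12^k mod 216:
k=1: 12
k=2: 144
k=3: 0
First zero at k = 3


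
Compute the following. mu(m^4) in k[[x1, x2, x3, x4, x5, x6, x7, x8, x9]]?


C(n+d-1,d)=C(12,4)=495


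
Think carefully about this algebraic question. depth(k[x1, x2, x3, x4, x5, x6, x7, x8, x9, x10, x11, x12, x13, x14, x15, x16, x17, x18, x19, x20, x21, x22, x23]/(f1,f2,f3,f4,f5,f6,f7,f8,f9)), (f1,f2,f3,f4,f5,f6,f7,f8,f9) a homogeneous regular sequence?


depth(R)=23
depth(R/I)=23-9=14


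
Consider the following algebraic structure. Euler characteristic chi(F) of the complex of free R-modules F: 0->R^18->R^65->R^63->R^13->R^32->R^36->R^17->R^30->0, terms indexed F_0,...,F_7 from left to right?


chi = sum (-1)^i * rank:
(-1)^0*18=18
(-1)^1*65=-65
(-1)^2*63=63
(-1)^3*13=-13
(-1)^4*32=32
(-1)^5*36=-36
(-1)^6*17=17
(-1)^7*30=-30
chi=-14


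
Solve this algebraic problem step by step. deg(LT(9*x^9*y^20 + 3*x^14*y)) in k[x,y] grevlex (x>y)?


LT: 9*x^9*y^20
deg_x=9, deg_y=20
Total=9+20=29


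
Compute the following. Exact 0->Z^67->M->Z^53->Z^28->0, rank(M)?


Alt sum=0:
(-1)^0*67 + (-1)^1*? + (-1)^2*53 + (-1)^3*28=0
rank(M)=92


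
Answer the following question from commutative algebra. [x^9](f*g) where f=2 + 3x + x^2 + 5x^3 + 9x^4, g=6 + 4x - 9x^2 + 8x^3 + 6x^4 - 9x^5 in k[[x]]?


[x^9] = sum a_i*b_j, i+j=9
  9*-9=-81
Sum=-81


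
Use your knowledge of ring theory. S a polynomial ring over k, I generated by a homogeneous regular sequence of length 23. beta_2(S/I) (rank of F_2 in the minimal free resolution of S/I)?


Regular sequence => Koszul complex is the minimal free resolution.
Syz_1 minimally generated by Koszul relations f_i*e_j - f_j*e_i (i<j): mu(Syz_1) = beta_2 = C(m,2) = m(m-1)/2
m=23
23*22/2 = 253


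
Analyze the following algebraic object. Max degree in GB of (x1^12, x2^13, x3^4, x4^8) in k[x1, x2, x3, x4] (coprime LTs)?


Pure powers, coprime LTs => already GB.
Degrees: 12, 13, 4, 8
Max=13


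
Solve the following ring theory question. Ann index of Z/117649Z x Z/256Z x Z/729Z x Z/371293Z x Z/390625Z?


Exponent = lcm of the cyclic orders; pairwise coprime => product.
7^6*2^8*3^6*13^5*5^8=117649*256*729*371293*390625=3184436036445300000000


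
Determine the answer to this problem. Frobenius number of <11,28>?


gcd(11,28)=1 => F=ab-a-b=11*28-11-28=308-39=269


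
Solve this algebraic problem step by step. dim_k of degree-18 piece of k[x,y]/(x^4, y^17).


k[x,y], I = (x^4, y^17), d = 18
Need i < 4 and d-i < 17.
Range: 2 <= i <= 3.
H(18) = 2


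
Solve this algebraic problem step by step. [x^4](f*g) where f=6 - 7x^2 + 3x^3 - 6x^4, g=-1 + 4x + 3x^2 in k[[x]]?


[x^4] = sum a_i*b_j, i+j=4
  -7*3=-21
  3*4=12
  -6*-1=6
Sum=-3


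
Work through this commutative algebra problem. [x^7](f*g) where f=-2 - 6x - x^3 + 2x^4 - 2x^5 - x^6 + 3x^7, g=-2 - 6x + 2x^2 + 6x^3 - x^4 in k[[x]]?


[x^7] = sum a_i*b_j, i+j=7
  -1*-1=1
  2*6=12
  -2*2=-4
  -1*-6=6
  3*-2=-6
Sum=9


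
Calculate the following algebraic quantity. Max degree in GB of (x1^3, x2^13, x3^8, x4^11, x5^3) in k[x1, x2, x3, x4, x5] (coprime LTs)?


Pure powers, coprime LTs => already GB.
Degrees: 3, 13, 8, 11, 3
Max=13


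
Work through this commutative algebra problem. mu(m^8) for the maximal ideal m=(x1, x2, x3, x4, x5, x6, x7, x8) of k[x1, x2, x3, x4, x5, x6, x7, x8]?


Graded Nakayama: mu(m^d) = dim_k (m^d/m^(d+1)) = #degree-8 monomials in 8 vars
C(n+d-1,d)=C(15,8)=6435


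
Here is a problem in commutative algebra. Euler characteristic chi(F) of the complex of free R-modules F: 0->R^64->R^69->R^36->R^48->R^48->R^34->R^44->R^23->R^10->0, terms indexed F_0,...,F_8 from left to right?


chi = sum (-1)^i * rank:
(-1)^0*64=64
(-1)^1*69=-69
(-1)^2*36=36
(-1)^3*48=-48
(-1)^4*48=48
(-1)^5*34=-34
(-1)^6*44=44
(-1)^7*23=-23
(-1)^8*10=10
chi=28


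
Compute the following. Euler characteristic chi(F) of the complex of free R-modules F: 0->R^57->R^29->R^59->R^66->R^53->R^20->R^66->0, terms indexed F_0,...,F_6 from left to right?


chi = sum (-1)^i * rank:
(-1)^0*57=57
(-1)^1*29=-29
(-1)^2*59=59
(-1)^3*66=-66
(-1)^4*53=53
(-1)^5*20=-20
(-1)^6*66=66
chi=120


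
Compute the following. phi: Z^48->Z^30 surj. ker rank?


rank(ker) = 48-30 = 18


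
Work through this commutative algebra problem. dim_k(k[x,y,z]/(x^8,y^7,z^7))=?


Basis: x^iy^jz^k, i<8,j<7,k<7
8*7*7=392


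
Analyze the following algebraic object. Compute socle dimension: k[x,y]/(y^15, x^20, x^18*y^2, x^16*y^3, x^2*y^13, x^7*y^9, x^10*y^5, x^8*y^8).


Socle = ann(m) = span of standard monomials u with x*u, y*u in I (staircase corners).
Minimal generators: x^20, x^18*y^2, x^16*y^3, x^10*y^5, x^8*y^8, x^7*y^9, x^2*y^13, y^15
Corners: xy^14, x^6y^12, x^7y^8, x^9y^7, x^15y^4, x^17y^2, x^19y
Socle dim=7


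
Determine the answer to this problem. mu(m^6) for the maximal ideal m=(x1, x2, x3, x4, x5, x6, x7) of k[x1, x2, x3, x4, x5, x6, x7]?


Graded Nakayama: mu(m^d) = dim_k (m^d/m^(d+1)) = #degree-6 monomials in 7 vars
C(n+d-1,d)=C(12,6)=924


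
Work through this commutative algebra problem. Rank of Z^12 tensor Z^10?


rank(M(x)N) = rank(M)*rank(N)
12*10 = 120


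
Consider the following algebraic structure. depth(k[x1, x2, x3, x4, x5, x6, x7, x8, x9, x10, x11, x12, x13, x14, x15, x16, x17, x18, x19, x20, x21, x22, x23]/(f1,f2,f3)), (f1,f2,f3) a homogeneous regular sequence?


depth(R)=23
depth(R/I)=23-3=20


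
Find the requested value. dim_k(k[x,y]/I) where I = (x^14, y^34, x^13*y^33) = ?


k[x,y]/I, I = (x^14, y^34, x^13*y^33)
Rect: 14x34=476. Corner: (14-13)x(34-33)=1.
dim = 476-1 = 475


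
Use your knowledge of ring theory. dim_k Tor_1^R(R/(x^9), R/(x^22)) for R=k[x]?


Tor_1(R/I,R/J)=(I cap J)/IJ=(x^22)/(x^31)
dim=31-22=min(9,22)=9


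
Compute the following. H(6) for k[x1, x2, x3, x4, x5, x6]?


C(d+n-1,n-1)=C(11,5)=462


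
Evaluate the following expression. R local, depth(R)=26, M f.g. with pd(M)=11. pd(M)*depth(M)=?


pd+depth=26
depth=26-11=15
pd*depth=11*15=165


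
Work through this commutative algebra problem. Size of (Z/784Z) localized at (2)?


2-primary part: 784=2^4*49
Size=2^4=16


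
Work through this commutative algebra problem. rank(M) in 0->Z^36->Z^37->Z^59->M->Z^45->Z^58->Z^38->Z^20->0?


Alt sum=0:
(-1)^0*36 + (-1)^1*37 + (-1)^2*59 + (-1)^3*? + (-1)^4*45 + (-1)^5*58 + (-1)^6*38 + (-1)^7*20=0
rank(M)=63


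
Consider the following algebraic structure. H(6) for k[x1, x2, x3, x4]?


C(d+n-1,n-1)=C(9,3)=84


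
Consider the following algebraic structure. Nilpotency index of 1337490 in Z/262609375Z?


1337490^k mod 262609375:
k=1: 1337490
k=2: 247046975
k=3: 127295875
k=4: 211588125
k=5: 210087500
k=6: 0
First zero at k = 6


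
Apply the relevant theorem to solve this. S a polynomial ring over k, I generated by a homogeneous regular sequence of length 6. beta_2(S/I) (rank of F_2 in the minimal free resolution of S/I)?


Regular sequence => Koszul complex is the minimal free resolution.
Syz_1 minimally generated by Koszul relations f_i*e_j - f_j*e_i (i<j): mu(Syz_1) = beta_2 = C(m,2) = m(m-1)/2
m=6
6*5/2 = 15


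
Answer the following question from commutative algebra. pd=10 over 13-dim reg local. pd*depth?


pd+depth=13
depth=13-10=3
pd*depth=10*3=30


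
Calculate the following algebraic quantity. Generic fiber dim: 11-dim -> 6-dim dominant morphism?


dim(fiber)=dim(X)-dim(Y)=11-6=5


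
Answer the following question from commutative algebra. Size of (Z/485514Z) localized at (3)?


3-primary part: 485514=3^8*74
Size=3^8=6561


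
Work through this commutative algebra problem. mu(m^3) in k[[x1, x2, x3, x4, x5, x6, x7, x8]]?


C(n+d-1,d)=C(10,3)=120


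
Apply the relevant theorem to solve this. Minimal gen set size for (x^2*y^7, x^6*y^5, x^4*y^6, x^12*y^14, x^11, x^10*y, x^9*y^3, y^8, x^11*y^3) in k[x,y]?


Remove redundant (divisible by others).
x^11*y^3 redundant.
x^12*y^14 redundant.
Min: x^11, x^10*y, x^9*y^3, x^6*y^5, x^4*y^6, x^2*y^7, y^8
Count=7


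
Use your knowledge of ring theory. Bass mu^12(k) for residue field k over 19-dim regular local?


C(n,i)=C(19,12)=50388


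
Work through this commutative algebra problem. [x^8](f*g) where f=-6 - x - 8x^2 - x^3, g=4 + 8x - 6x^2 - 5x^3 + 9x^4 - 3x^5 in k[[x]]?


[x^8] = sum a_i*b_j, i+j=8
  -1*-3=3
Sum=3


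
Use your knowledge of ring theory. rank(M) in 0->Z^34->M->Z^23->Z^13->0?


Alt sum=0:
(-1)^0*34 + (-1)^1*? + (-1)^2*23 + (-1)^3*13=0
rank(M)=44


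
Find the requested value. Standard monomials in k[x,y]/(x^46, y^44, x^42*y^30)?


k[x,y]/I, I = (x^46, y^44, x^42*y^30)
Rect: 46x44=2024. Corner: (46-42)x(44-30)=56.
dim = 2024-56 = 1968


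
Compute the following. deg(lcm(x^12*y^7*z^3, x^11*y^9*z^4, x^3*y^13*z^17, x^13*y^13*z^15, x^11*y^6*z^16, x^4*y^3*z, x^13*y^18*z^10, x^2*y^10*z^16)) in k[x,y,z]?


lcm = componentwise max:
x: max(12,11,3,13,11,4,13,2)=13
y: max(7,9,13,13,6,3,18,10)=18
z: max(3,4,17,15,16,1,10,16)=17
Total=13+18+17=48


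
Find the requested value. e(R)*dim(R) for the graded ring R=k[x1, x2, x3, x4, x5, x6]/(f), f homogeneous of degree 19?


e(R)=deg(f)=19, dim(R)=6-1=5
e*dim=19*5=95


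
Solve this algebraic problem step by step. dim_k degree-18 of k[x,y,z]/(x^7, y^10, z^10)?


Need i<7, j<10, k<10 with i+j+k=18.
For each i, j ranges over max(0,18-i-9)..min(9,18-i):
  i=0: j in [9,9] -> 1
  i=1: j in [8,9] -> 2
  i=2: j in [7,9] -> 3
  i=3: j in [6,9] -> 4
  i=4: j in [5,9] -> 5
  i=5: j in [4,9] -> 6
  i=6: j in [3,9] -> 7
H(18) = 1+2+3+4+5+6+7 = 28


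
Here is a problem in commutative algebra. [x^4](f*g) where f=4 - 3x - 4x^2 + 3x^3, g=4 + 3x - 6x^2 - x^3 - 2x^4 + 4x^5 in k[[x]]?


[x^4] = sum a_i*b_j, i+j=4
  4*-2=-8
  -3*-1=3
  -4*-6=24
  3*3=9
Sum=28


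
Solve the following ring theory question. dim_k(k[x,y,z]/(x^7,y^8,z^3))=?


Basis: x^iy^jz^k, i<7,j<8,k<3
7*8*3=168


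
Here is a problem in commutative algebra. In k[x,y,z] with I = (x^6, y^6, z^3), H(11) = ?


Need i<6, j<6, k<3 with i+j+k=11.
For each i, j ranges over max(0,11-i-2)..min(5,11-i):
  i=0: j in [9,5] -> 0
  i=1: j in [8,5] -> 0
  i=2: j in [7,5] -> 0
  i=3: j in [6,5] -> 0
  i=4: j in [5,5] -> 1
  i=5: j in [4,5] -> 2
H(11) = 0+0+0+0+1+2 = 3


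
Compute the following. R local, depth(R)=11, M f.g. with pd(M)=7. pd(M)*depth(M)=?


pd+depth=11
depth=11-7=4
pd*depth=7*4=28


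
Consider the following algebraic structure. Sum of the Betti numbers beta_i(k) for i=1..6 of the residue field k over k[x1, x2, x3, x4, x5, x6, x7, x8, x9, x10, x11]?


Koszul resolution: beta_i(k)=C(n,i), n=11
C(11,1)=11, C(11,2)=55, C(11,3)=165, C(11,4)=330, C(11,5)=462, C(11,6)=462
Sum=1485


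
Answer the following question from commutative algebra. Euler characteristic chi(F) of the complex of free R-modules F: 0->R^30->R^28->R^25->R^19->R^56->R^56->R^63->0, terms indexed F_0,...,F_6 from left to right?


chi = sum (-1)^i * rank:
(-1)^0*30=30
(-1)^1*28=-28
(-1)^2*25=25
(-1)^3*19=-19
(-1)^4*56=56
(-1)^5*56=-56
(-1)^6*63=63
chi=71


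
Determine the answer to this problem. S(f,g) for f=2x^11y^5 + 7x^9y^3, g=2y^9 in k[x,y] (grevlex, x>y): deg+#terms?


LT(f)=2x^11y^5, LT(g)=2y^9
lcm(LM)=x^11y^9
S(f,g) (scaled by 4 to clear denominators) = 2y^4*f - 2x^11*g = 14x^9y^7
1 terms, deg 16.
16+1=17


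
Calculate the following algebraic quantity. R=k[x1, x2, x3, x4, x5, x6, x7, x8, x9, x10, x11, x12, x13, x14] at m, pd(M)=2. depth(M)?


pd+depth=depth(R)=14
depth=14-2=12


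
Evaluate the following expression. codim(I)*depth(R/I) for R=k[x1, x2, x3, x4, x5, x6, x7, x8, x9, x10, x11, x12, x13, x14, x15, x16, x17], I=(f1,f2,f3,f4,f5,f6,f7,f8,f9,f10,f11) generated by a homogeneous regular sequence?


codim=11, depth=dim(R/I)=17-11=6
Product=11*6=66


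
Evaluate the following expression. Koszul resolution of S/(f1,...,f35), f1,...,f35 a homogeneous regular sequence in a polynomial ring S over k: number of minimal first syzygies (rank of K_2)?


Regular sequence => Koszul complex is the minimal free resolution.
Syz_1 minimally generated by Koszul relations f_i*e_j - f_j*e_i (i<j): mu(Syz_1) = beta_2 = C(m,2) = m(m-1)/2
m=35
35*34/2 = 595


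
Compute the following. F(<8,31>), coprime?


gcd(8,31)=1 => F=ab-a-b=8*31-8-31=248-39=209


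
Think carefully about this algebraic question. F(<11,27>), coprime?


gcd(11,27)=1 => F=ab-a-b=11*27-11-27=297-38=259


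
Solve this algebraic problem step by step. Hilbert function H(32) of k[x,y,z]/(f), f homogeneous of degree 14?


C(34,2)-C(20,2)=561-190=371


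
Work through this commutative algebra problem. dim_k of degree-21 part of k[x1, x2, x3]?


C(d+n-1,n-1)=C(23,2)=253


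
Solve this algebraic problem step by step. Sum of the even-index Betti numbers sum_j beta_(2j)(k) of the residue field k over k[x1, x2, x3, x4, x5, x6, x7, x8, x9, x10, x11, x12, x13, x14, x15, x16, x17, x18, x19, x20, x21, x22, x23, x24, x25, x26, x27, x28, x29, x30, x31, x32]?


Koszul resolution: beta_i(k)=C(n,i), n=32
sum_even C(32,i) = 2^(n-1) = 2^31 = 2147483648


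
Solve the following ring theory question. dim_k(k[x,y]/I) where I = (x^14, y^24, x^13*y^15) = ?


k[x,y]/I, I = (x^14, y^24, x^13*y^15)
Rect: 14x24=336. Corner: (14-13)x(24-15)=9.
dim = 336-9 = 327


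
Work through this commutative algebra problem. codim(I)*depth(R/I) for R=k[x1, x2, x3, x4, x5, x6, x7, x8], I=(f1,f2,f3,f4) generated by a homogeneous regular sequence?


codim=4, depth=dim(R/I)=8-4=4
Product=4*4=16


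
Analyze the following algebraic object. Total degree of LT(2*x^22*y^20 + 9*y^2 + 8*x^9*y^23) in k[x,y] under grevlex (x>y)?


LT: 2*x^22*y^20
deg_x=22, deg_y=20
Total=22+20=42


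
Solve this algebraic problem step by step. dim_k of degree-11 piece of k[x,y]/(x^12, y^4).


k[x,y], I = (x^12, y^4), d = 11
Need i < 12 and d-i < 4.
Range: 8 <= i <= 11.
H(11) = 4


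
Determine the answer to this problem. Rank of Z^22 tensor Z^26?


rank(M(x)N) = rank(M)*rank(N)
22*26 = 572


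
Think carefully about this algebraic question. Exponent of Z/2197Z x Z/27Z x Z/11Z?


Exponent = lcm of the cyclic orders; pairwise coprime => product.
13^3*3^3*11^1=2197*27*11=652509


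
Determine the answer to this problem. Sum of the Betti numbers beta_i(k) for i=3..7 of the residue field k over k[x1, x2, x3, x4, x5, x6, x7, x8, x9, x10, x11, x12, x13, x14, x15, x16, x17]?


Koszul resolution: beta_i(k)=C(n,i), n=17
C(17,3)=680, C(17,4)=2380, C(17,5)=6188, C(17,6)=12376, C(17,7)=19448
Sum=41072


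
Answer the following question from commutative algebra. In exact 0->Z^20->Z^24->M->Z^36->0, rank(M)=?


Alt sum=0:
(-1)^0*20 + (-1)^1*24 + (-1)^2*? + (-1)^3*36=0
rank(M)=40


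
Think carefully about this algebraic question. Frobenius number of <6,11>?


gcd(6,11)=1 => F=ab-a-b=6*11-6-11=66-17=49


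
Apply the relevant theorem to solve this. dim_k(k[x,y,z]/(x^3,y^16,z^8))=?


Basis: x^iy^jz^k, i<3,j<16,k<8
3*16*8=384


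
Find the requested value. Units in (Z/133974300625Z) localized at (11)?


Local ring = Z/214358881Z.
phi(214358881) = 11^7*(11-1) = 194871710


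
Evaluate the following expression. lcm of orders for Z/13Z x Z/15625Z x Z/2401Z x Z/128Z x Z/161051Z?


Exponent = lcm of the cyclic orders; pairwise coprime => product.
13^1*5^6*7^4*2^7*11^5=13*15625*2401*128*161051=10053769726000000


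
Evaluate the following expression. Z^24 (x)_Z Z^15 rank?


rank(M(x)N) = rank(M)*rank(N)
24*15 = 360


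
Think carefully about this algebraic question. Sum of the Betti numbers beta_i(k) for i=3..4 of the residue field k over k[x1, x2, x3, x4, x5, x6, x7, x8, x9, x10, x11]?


Koszul resolution: beta_i(k)=C(n,i), n=11
C(11,3)=165, C(11,4)=330
Sum=495


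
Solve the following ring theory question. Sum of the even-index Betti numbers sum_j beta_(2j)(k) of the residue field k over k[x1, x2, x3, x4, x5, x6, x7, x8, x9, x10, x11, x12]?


Koszul resolution: beta_i(k)=C(n,i), n=12
sum_even C(12,i) = 2^(n-1) = 2^11 = 2048


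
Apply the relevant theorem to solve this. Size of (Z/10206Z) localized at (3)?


3-primary part: 10206=3^6*14
Size=3^6=729


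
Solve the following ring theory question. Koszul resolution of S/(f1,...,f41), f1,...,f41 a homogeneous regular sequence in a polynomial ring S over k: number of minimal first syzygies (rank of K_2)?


Regular sequence => Koszul complex is the minimal free resolution.
Syz_1 minimally generated by Koszul relations f_i*e_j - f_j*e_i (i<j): mu(Syz_1) = beta_2 = C(m,2) = m(m-1)/2
m=41
41*40/2 = 820


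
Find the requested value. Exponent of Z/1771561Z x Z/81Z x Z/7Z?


Exponent = lcm of the cyclic orders; pairwise coprime => product.
11^6*3^4*7^1=1771561*81*7=1004475087


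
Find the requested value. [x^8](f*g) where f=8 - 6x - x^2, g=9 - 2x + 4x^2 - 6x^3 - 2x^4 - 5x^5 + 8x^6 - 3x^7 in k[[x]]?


[x^8] = sum a_i*b_j, i+j=8
  -6*-3=18
  -1*8=-8
Sum=10


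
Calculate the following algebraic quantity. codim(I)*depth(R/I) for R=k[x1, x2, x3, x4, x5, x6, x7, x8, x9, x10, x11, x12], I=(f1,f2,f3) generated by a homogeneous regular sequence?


codim=3, depth=dim(R/I)=12-3=9
Product=3*9=27


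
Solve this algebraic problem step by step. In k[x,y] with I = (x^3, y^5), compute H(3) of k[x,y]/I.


k[x,y], I = (x^3, y^5), d = 3
Need i < 3 and d-i < 5.
Range: 0 <= i <= 2.
H(3) = 3


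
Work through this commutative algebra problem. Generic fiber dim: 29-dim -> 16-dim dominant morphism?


dim(fiber)=dim(X)-dim(Y)=29-16=13


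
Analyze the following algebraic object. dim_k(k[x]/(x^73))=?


Basis: 1,x,...,x^72
dim=73


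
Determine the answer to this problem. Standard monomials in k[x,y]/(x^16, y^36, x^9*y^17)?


k[x,y]/I, I = (x^16, y^36, x^9*y^17)
Rect: 16x36=576. Corner: (16-9)x(36-17)=133.
dim = 576-133 = 443


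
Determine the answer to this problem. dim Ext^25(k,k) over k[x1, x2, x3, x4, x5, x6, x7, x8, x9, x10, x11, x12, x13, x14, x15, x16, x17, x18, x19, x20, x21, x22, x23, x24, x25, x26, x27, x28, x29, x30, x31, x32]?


C(n,i)=C(32,25)=3365856


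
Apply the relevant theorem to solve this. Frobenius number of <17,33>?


gcd(17,33)=1 => F=ab-a-b=17*33-17-33=561-50=511


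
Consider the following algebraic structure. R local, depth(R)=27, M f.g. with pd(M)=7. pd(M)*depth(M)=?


pd+depth=27
depth=27-7=20
pd*depth=7*20=140


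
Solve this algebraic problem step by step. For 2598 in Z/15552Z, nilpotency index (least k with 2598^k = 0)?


2598^k mod 15552:
k=1: 2598
k=2: 36
k=3: 216
k=4: 1296
k=5: 7776
k=6: 0
First zero at k = 6


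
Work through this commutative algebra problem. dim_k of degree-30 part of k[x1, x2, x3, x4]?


C(d+n-1,n-1)=C(33,3)=5456


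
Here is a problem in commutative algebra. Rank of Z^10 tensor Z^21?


rank(M(x)N) = rank(M)*rank(N)
10*21 = 210


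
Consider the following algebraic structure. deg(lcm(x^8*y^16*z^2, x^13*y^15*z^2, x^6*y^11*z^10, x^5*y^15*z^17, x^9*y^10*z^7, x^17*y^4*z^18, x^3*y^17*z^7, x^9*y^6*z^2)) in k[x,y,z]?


lcm = componentwise max:
x: max(8,13,6,5,9,17,3,9)=17
y: max(16,15,11,15,10,4,17,6)=17
z: max(2,2,10,17,7,18,7,2)=18
Total=17+17+18=52


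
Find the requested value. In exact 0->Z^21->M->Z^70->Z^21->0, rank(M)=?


Alt sum=0:
(-1)^0*21 + (-1)^1*? + (-1)^2*70 + (-1)^3*21=0
rank(M)=70


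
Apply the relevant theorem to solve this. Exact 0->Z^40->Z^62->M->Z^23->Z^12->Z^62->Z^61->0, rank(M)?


Alt sum=0:
(-1)^0*40 + (-1)^1*62 + (-1)^2*? + (-1)^3*23 + (-1)^4*12 + (-1)^5*62 + (-1)^6*61=0
rank(M)=34


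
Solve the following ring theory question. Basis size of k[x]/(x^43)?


Basis: 1,x,...,x^42
dim=43


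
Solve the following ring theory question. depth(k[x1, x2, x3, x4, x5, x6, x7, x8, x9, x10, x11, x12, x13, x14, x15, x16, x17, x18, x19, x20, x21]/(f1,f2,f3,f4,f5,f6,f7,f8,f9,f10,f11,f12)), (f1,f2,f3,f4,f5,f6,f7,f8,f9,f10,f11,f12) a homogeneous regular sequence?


depth(R)=21
depth(R/I)=21-12=9


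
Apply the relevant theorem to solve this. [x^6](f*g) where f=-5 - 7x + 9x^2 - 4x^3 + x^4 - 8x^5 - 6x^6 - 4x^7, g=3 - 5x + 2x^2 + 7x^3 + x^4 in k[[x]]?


[x^6] = sum a_i*b_j, i+j=6
  9*1=9
  -4*7=-28
  1*2=2
  -8*-5=40
  -6*3=-18
Sum=5


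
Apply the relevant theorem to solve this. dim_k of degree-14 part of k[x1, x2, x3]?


C(d+n-1,n-1)=C(16,2)=120


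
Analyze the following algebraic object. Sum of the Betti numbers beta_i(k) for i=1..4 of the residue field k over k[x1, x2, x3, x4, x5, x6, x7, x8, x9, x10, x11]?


Koszul resolution: beta_i(k)=C(n,i), n=11
C(11,1)=11, C(11,2)=55, C(11,3)=165, C(11,4)=330
Sum=561


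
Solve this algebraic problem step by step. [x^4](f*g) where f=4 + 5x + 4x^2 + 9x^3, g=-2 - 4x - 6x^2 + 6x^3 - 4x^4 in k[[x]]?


[x^4] = sum a_i*b_j, i+j=4
  4*-4=-16
  5*6=30
  4*-6=-24
  9*-4=-36
Sum=-46


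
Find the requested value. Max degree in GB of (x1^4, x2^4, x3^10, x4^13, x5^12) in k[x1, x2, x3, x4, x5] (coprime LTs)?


Pure powers, coprime LTs => already GB.
Degrees: 4, 4, 10, 13, 12
Max=13


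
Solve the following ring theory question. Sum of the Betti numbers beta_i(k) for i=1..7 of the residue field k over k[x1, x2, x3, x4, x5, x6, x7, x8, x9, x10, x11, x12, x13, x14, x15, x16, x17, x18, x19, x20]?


Koszul resolution: beta_i(k)=C(n,i), n=20
C(20,1)=20, C(20,2)=190, C(20,3)=1140, C(20,4)=4845, C(20,5)=15504, C(20,6)=38760, C(20,7)=77520
Sum=137979


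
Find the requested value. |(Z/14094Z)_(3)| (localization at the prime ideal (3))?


3-primary part: 14094=3^5*58
Size=3^5=243


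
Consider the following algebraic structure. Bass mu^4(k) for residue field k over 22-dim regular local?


C(n,i)=C(22,4)=7315


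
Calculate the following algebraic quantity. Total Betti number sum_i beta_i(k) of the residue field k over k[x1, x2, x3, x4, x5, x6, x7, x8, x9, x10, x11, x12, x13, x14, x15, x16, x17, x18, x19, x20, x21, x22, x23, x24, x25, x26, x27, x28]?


Koszul resolution: beta_i(k)=C(n,i), n=28
sum_i C(28,i) = 2^28 = 268435456


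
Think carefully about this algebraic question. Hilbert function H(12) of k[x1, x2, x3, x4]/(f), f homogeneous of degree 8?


C(15,3)-C(7,3)=455-35=420


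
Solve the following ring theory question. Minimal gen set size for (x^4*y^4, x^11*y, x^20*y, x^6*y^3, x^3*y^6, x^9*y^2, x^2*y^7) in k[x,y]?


Remove redundant (divisible by others).
x^20*y redundant.
Min: x^11*y, x^9*y^2, x^6*y^3, x^4*y^4, x^3*y^6, x^2*y^7
Count=6


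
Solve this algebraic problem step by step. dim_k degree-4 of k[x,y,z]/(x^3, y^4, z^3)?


Need i<3, j<4, k<3 with i+j+k=4.
For each i, j ranges over max(0,4-i-2)..min(3,4-i):
  i=0: j in [2,3] -> 2
  i=1: j in [1,3] -> 3
  i=2: j in [0,2] -> 3
H(4) = 2+3+3 = 8


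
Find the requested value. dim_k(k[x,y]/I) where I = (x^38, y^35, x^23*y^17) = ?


k[x,y]/I, I = (x^38, y^35, x^23*y^17)
Rect: 38x35=1330. Corner: (38-23)x(35-17)=270.
dim = 1330-270 = 1060


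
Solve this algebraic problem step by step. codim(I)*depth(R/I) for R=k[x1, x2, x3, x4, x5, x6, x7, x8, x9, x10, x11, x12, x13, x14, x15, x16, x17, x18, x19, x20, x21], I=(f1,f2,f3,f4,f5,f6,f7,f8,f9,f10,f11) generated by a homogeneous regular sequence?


codim=11, depth=dim(R/I)=21-11=10
Product=11*10=110


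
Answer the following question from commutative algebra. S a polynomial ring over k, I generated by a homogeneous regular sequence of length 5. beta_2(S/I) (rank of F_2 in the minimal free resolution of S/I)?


Regular sequence => Koszul complex is the minimal free resolution.
Syz_1 minimally generated by Koszul relations f_i*e_j - f_j*e_i (i<j): mu(Syz_1) = beta_2 = C(m,2) = m(m-1)/2
m=5
5*4/2 = 10


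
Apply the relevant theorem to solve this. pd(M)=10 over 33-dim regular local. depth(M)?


pd+depth=depth(R)=33
depth=33-10=23


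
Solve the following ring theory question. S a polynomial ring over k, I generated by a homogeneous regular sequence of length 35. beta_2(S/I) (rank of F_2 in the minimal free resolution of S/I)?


Regular sequence => Koszul complex is the minimal free resolution.
Syz_1 minimally generated by Koszul relations f_i*e_j - f_j*e_i (i<j): mu(Syz_1) = beta_2 = C(m,2) = m(m-1)/2
m=35
35*34/2 = 595


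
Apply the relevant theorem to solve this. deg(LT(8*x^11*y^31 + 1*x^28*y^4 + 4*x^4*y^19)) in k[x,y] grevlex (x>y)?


LT: 8*x^11*y^31
deg_x=11, deg_y=31
Total=11+31=42


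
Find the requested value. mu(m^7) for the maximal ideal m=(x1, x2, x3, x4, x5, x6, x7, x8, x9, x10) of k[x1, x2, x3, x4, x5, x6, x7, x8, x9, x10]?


Graded Nakayama: mu(m^d) = dim_k (m^d/m^(d+1)) = #degree-7 monomials in 10 vars
C(n+d-1,d)=C(16,7)=11440


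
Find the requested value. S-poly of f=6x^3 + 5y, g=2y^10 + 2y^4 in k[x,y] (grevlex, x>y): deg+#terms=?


LT(f)=6x^3, LT(g)=2y^10
lcm(LM)=x^3y^10
S(f,g) (scaled by 12 to clear denominators) = 2y^10*f - 6x^3*g = 10y^11 - 12x^3y^4
2 terms, deg 11.
11+2=13


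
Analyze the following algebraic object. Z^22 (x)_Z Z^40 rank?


rank(M(x)N) = rank(M)*rank(N)
22*40 = 880


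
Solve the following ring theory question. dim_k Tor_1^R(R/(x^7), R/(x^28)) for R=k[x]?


Tor_1(R/I,R/J)=(I cap J)/IJ=(x^28)/(x^35)
dim=35-28=min(7,28)=7


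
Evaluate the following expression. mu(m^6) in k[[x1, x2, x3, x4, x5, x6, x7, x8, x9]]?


C(n+d-1,d)=C(14,6)=3003


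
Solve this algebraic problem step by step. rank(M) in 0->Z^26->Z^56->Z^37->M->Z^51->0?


Alt sum=0:
(-1)^0*26 + (-1)^1*56 + (-1)^2*37 + (-1)^3*? + (-1)^4*51=0
rank(M)=58


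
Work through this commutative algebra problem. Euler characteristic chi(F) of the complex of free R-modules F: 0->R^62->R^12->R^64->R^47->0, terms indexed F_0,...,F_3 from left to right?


chi = sum (-1)^i * rank:
(-1)^0*62=62
(-1)^1*12=-12
(-1)^2*64=64
(-1)^3*47=-47
chi=67


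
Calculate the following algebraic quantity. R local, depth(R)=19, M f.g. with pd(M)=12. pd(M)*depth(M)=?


pd+depth=19
depth=19-12=7
pd*depth=12*7=84


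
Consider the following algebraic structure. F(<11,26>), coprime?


gcd(11,26)=1 => F=ab-a-b=11*26-11-26=286-37=249


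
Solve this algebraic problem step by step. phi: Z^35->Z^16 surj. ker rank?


rank(ker) = 35-16 = 19


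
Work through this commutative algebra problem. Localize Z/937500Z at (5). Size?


5-primary part: 937500=5^7*12
Size=5^7=78125


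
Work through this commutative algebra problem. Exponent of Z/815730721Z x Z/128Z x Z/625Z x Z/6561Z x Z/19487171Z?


Exponent = lcm of the cyclic orders; pairwise coprime => product.
13^8*2^7*5^4*3^8*11^7=815730721*128*625*6561*19487171=8343641572206143140080000


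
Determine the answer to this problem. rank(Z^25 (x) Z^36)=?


rank(M(x)N) = rank(M)*rank(N)
25*36 = 900


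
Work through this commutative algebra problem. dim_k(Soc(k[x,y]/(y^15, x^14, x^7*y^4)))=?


Socle = ann(m) = span of standard monomials u with x*u, y*u in I (staircase corners).
Minimal generators: x^14, x^7*y^4, y^15
Corners: x^6y^14, x^13y^3
Socle dim=2


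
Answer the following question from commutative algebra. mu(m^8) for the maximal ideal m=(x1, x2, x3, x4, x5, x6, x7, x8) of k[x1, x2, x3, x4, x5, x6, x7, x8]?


Graded Nakayama: mu(m^d) = dim_k (m^d/m^(d+1)) = #degree-8 monomials in 8 vars
C(n+d-1,d)=C(15,8)=6435


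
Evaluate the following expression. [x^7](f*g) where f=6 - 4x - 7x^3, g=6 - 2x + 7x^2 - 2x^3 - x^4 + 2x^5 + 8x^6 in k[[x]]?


[x^7] = sum a_i*b_j, i+j=7
  -4*8=-32
  -7*-1=7
Sum=-25


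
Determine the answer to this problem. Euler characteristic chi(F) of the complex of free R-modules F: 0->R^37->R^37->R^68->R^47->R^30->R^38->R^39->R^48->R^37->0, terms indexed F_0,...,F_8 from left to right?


chi = sum (-1)^i * rank:
(-1)^0*37=37
(-1)^1*37=-37
(-1)^2*68=68
(-1)^3*47=-47
(-1)^4*30=30
(-1)^5*38=-38
(-1)^6*39=39
(-1)^7*48=-48
(-1)^8*37=37
chi=41


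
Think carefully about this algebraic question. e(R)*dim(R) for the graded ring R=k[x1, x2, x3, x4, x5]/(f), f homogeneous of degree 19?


e(R)=deg(f)=19, dim(R)=5-1=4
e*dim=19*4=76


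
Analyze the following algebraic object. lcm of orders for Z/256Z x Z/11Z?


Exponent = lcm of the cyclic orders; pairwise coprime => product.
2^8*11^1=256*11=2816


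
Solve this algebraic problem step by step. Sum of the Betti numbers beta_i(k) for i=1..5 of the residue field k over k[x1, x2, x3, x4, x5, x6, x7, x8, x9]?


Koszul resolution: beta_i(k)=C(n,i), n=9
C(9,1)=9, C(9,2)=36, C(9,3)=84, C(9,4)=126, C(9,5)=126
Sum=381


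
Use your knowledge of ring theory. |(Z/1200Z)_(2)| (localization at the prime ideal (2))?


2-primary part: 1200=2^4*75
Size=2^4=16


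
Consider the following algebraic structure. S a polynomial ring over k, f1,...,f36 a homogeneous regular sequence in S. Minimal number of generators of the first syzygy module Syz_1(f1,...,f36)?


Regular sequence => Koszul complex is the minimal free resolution.
Syz_1 minimally generated by Koszul relations f_i*e_j - f_j*e_i (i<j): mu(Syz_1) = beta_2 = C(m,2) = m(m-1)/2
m=36
36*35/2 = 630


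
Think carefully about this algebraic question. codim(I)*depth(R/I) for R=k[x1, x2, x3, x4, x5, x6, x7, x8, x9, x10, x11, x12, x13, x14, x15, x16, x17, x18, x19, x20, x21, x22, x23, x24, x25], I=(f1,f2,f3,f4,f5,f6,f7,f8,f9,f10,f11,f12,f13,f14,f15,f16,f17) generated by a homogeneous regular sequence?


codim=17, depth=dim(R/I)=25-17=8
Product=17*8=136


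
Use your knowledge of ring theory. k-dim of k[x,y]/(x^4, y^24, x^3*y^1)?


k[x,y]/I, I = (x^4, y^24, x^3*y^1)
Rect: 4x24=96. Corner: (4-3)x(24-1)=23.
dim = 96-23 = 73


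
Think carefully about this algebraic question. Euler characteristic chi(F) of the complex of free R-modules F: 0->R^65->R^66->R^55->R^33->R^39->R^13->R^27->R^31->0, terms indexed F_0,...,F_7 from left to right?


chi = sum (-1)^i * rank:
(-1)^0*65=65
(-1)^1*66=-66
(-1)^2*55=55
(-1)^3*33=-33
(-1)^4*39=39
(-1)^5*13=-13
(-1)^6*27=27
(-1)^7*31=-31
chi=43


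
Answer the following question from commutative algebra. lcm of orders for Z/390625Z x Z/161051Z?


Exponent = lcm of the cyclic orders; pairwise coprime => product.
5^8*11^5=390625*161051=62910546875


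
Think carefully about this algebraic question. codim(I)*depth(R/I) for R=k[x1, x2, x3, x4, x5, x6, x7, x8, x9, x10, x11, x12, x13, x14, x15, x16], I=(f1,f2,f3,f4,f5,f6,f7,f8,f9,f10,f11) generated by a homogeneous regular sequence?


codim=11, depth=dim(R/I)=16-11=5
Product=11*5=55


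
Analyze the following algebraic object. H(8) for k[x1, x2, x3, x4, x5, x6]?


C(d+n-1,n-1)=C(13,5)=1287


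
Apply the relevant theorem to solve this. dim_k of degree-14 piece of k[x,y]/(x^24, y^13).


k[x,y], I = (x^24, y^13), d = 14
Need i < 24 and d-i < 13.
Range: 2 <= i <= 14.
H(14) = 13


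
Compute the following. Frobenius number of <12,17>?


gcd(12,17)=1 => F=ab-a-b=12*17-12-17=204-29=175


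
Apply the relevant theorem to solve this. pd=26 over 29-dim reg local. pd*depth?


pd+depth=29
depth=29-26=3
pd*depth=26*3=78


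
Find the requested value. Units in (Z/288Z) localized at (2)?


Local ring = Z/32Z.
phi(32) = 2^4*(2-1) = 16


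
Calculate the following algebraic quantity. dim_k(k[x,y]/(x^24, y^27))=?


Basis: x^i*y^j, i<24, j<27
24*27=648


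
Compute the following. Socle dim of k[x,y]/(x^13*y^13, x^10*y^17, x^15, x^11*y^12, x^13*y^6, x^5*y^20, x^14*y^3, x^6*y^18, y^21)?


Socle = ann(m) = span of standard monomials u with x*u, y*u in I (staircase corners).
Redundant generators: x^13*y^13
Minimal generators: x^15, x^14*y^3, x^13*y^6, x^11*y^12, x^10*y^17, x^6*y^18, x^5*y^20, y^21
Corners: x^4y^20, x^5y^19, x^9y^17, x^10y^16, x^12y^11, x^13y^5, x^14y^2
Socle dim=7


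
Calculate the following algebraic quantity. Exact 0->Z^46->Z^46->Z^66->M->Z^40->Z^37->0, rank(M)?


Alt sum=0:
(-1)^0*46 + (-1)^1*46 + (-1)^2*66 + (-1)^3*? + (-1)^4*40 + (-1)^5*37=0
rank(M)=69


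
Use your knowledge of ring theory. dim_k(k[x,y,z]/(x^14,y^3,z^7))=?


Basis: x^iy^jz^k, i<14,j<3,k<7
14*3*7=294


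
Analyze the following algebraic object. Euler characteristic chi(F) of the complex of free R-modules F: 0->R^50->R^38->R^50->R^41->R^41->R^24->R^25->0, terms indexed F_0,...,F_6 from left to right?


chi = sum (-1)^i * rank:
(-1)^0*50=50
(-1)^1*38=-38
(-1)^2*50=50
(-1)^3*41=-41
(-1)^4*41=41
(-1)^5*24=-24
(-1)^6*25=25
chi=63


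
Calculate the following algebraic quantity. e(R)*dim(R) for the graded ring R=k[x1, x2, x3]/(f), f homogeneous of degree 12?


e(R)=deg(f)=12, dim(R)=3-1=2
e*dim=12*2=24


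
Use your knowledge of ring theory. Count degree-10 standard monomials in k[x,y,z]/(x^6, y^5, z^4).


Need i<6, j<5, k<4 with i+j+k=10.
For each i, j ranges over max(0,10-i-3)..min(4,10-i):
  i=0: j in [7,4] -> 0
  i=1: j in [6,4] -> 0
  i=2: j in [5,4] -> 0
  i=3: j in [4,4] -> 1
  i=4: j in [3,4] -> 2
  i=5: j in [2,4] -> 3
H(10) = 0+0+0+1+2+3 = 6


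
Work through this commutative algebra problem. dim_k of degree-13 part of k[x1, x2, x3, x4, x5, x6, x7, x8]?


C(d+n-1,n-1)=C(20,7)=77520
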